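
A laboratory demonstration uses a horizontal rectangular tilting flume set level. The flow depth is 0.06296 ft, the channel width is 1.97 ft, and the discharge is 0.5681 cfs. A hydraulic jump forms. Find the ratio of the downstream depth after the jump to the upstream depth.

y₂/y₁ = 4.077

q = Q/b = 0.5681/1.97 = 0.2884 ft²/s; V₁ = q/y₁ = 4.580 ft/s. Fr₁ = V₁/√(g·y₁) = 3.217.
Sequent-depth ratio: y₂/y₁ = ½[√(1 + 8Fr₁²) − 1] = ½[√83.786 − 1] = 4.077.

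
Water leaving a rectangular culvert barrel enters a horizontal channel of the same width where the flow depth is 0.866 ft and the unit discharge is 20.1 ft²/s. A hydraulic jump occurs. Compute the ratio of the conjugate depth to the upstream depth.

y₂/y₁ = 5.74

V₁ = q/y₁ = 20.1/0.866 = 23.2 ft/s. Fr₁ = V₁/√(g·y₁) = 23.2/√(32.2×0.866) = 4.40.
Conjugate-depth relation: y₂/y₁ = ½[√(1 + 8Fr₁²) − 1] = ½[√155.6 − 1] = 5.74.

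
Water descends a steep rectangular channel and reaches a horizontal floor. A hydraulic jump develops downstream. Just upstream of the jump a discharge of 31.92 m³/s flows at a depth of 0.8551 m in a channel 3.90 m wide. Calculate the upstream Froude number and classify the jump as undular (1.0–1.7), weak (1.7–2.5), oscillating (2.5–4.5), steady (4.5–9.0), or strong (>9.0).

q = Q/b = 31.92/3.90 = 8.185 m²/s; V₁ = q/y₁ = 9.572 m/s. Fr₁ = V₁/√(g·y₁) = 3.305.
Fr₁ = 3.305 lies in the oscillating range.

Fr₁ = 3.305; oscillating jump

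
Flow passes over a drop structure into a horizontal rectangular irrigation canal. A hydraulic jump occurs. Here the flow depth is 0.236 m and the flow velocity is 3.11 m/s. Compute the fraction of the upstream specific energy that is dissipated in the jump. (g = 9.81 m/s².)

ΔE/E₁ = 0.0980 (9.80%)

Fr₁ = V₁/√(g·y₁) = 3.11/√(9.81×0.236) = 2.04.
Bélanger equation: y₂/y₁ = ½[√(1 + 8Fr₁²) − 1] = ½[√34.42 − 1] = 2.43.
y₂ = 2.43 × 0.236 = 0.574 m.
E₁ = y₁ + V₁²/2g = 0.729 m. ΔE = (y₂ − y₁)³/(4y₁y₂) = 0.0714 m. ΔE/E₁ = 0.0714/0.729 = 0.0980.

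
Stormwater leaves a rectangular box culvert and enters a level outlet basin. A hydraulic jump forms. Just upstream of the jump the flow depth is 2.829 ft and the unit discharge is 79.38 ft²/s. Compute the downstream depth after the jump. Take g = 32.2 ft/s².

y₂ = 10.43 ft

V₁ = q/y₁ = 79.38/2.829 = 28.06 ft/s. Fr₁ = V₁/√(g·y₁) = 28.06/√(32.2×2.829) = 2.940.
By Bélanger, y₂/y₁ = ½[√(1 + 8Fr₁²) − 1] = ½[√70.144 − 1] = 3.688.
y₂ = 3.688 × 2.829 = 10.43 ft.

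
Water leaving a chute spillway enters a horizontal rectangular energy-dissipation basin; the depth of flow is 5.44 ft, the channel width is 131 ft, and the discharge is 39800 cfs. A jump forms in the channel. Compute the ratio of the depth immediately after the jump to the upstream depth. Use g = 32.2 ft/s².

y₂/y₁ = 5.49

q = Q/b = 39800/131 = 304 ft²/s; V₁ = q/y₁ = 55.8 ft/s. Fr₁ = V₁/√(g·y₁) = 4.22.
Sequent-depth ratio: y₂/y₁ = ½[√(1 + 8Fr₁²) − 1] = ½[√143.4 − 1] = 5.49.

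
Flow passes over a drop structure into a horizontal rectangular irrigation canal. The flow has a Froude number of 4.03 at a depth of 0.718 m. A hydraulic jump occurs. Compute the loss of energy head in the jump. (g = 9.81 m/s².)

Fr₁ = 4.03 (given).
Sequent-depth ratio: y₂/y₁ = ½[√(1 + 8Fr₁²) − 1] = ½[√130.9 − 1] = 5.22.
y₂ = 5.22 × 0.718 = 3.75 m.
Head loss: ΔE = (y₂ − y₁)³/(4y₁y₂) = (3.75 − 0.718)³/(4×0.718×3.75) = 27.8/10.8 = 2.59 m.

ΔE = 2.59 m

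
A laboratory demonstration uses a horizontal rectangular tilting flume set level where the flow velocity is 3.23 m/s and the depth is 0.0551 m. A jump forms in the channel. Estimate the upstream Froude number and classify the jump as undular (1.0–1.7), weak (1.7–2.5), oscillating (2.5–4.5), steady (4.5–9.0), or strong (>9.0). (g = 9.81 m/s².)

Fr₁ = V₁/√(g·y₁) = 3.23/√(9.81×0.0551) = 4.39.
Fr₁ = 4.39 lies in the oscillating range.

Fr₁ = 4.39; oscillating jump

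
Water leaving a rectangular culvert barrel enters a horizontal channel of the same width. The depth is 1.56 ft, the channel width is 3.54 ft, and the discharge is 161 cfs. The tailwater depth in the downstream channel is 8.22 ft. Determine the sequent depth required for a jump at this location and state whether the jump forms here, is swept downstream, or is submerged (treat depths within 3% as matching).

y₂ = 8.33 ft; the jump forms here

q = Q/b = 161/3.54 = 45.5 ft²/s; V₁ = q/y₁ = 29.2 ft/s. Fr₁ = V₁/√(g·y₁) = 4.11.
By Bélanger, y₂/y₁ = ½[√(1 + 8Fr₁²) − 1] = ½[√136.4 − 1] = 5.34.
y₂ = 5.34 × 1.56 = 8.33 ft.
Tailwater y_tw = 8.22 ft: y_tw ≈ y₂, so the jump forms here.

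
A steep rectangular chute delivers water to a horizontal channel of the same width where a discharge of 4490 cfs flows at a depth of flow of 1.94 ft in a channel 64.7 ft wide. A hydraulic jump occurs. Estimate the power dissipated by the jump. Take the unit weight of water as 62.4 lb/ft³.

q = Q/b = 4490/64.7 = 69.4 ft²/s; V₁ = q/y₁ = 35.8 ft/s. Fr₁ = V₁/√(g·y₁) = 4.53.
Conjugate-depth relation: y₂/y₁ = ½[√(1 + 8Fr₁²) − 1] = ½[√164.9 − 1] = 5.92.
y₂ = 5.92 × 1.94 = 11.5 ft.
Head loss: ΔE = (y₂ − y₁)³/(4y₁y₂) = (11.5 − 1.94)³/(4×1.94×11.5) = 870/89.1 = 9.76 ft.
P = γ·Q·ΔE/550 = 62.4 × 4490 × 9.76 / 550 = 4971 hp.

P = 4971 hp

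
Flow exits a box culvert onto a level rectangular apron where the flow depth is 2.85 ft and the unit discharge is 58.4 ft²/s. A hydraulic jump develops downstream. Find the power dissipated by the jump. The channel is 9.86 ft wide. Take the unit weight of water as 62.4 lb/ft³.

P = 69.7 hp

V₁ = q/y₁ = 58.4/2.85 = 20.5 ft/s. Fr₁ = V₁/√(g·y₁) = 20.5/√(32.2×2.85) = 2.14.
From the momentum equation for a rectangular channel, y₂/y₁ = ½[√(1 + 8Fr₁²) − 1] = ½[√37.60 − 1] = 2.57.
y₂ = 2.57 × 2.85 = 7.31 ft.
V₂ = q/y₂ = 58.4/7.31 = 7.99 ft/s. E₁ = y₁ + V₁²/2g = 9.37 ft; E₂ = y₂ + V₂²/2g = 8.30 ft. ΔE = E₁ − E₂ = 1.07 ft.
Q = q·b = 58.4 × 9.86 = 576 cfs. P = γ·Q·ΔE/550 = 62.4 × 576 × 1.07 / 550 = 69.7 hp.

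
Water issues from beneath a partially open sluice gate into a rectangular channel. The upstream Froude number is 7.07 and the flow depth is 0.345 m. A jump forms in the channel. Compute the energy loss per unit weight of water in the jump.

ΔE = 5.59 m

Fr₁ = 7.07 (given).
From the momentum equation for a rectangular channel, y₂/y₁ = ½[√(1 + 8Fr₁²) − 1] = ½[√400.9 − 1] = 9.51.
y₂ = 9.51 × 0.345 = 3.28 m.
V₁ = Fr₁·√(g·y₁) = 7.07×√(9.81×0.345) = 13.0 m/s; q = V₁·y₁ = 4.49 m²/s. V₂ = q/y₂ = 4.49/3.28 = 1.37 m/s. E₁ = y₁ + V₁²/2g = 8.97 m; E₂ = y₂ + V₂²/2g = 3.38 m. ΔE = E₁ − E₂ = 5.59 m.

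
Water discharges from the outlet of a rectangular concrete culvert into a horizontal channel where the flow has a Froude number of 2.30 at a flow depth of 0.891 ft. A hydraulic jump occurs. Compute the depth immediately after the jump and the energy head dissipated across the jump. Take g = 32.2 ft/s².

Fr₁ = 2.30 (given).
From the momentum equation for a rectangular channel, y₂/y₁ = ½[√(1 + 8Fr₁²) − 1] = ½[√43.32 − 1] = 2.79.
y₂ = 2.79 × 0.891 = 2.49 ft.
V₁ = Fr₁·√(g·y₁) = 2.30×√(32.2×0.891) = 12.3 ft/s; q = V₁·y₁ = 11.0 ft²/s. V₂ = q/y₂ = 11.0/2.49 = 4.41 ft/s. E₁ = y₁ + V₁²/2g = 3.25 ft; E₂ = y₂ + V₂²/2g = 2.79 ft. ΔE = E₁ − E₂ = 0.458 ft.

y₂ = 2.49 ft; ΔE = 0.458 ft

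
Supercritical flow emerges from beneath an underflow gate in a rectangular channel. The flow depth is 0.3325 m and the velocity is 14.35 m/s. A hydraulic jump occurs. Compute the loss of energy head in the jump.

Fr₁ = V₁/√(g·y₁) = 14.35/√(9.81×0.3325) = 7.946.
Conjugate-depth relation: y₂/y₁ = ½[√(1 + 8Fr₁²) − 1] = ½[√506.05 − 1] = 10.75.
y₂ = 10.75 × 0.3325 = 3.574 m.
q = V₁·y₁ = 14.35 × 0.3325 = 4.771 m²/s. V₂ = q/y₂ = 4.771/3.574 = 1.335 m/s. E₁ = y₁ + V₁²/2g = 10.83 m; E₂ = y₂ + V₂²/2g = 3.664 m. ΔE = E₁ − E₂ = 7.164 m.

ΔE = 7.164 m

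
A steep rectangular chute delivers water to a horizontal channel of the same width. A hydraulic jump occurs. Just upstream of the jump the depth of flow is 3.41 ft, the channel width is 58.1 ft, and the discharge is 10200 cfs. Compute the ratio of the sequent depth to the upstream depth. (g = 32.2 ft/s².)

y₂/y₁ = 6.47

q = Q/b = 10200/58.1 = 176 ft²/s; V₁ = q/y₁ = 51.5 ft/s. Fr₁ = V₁/√(g·y₁) = 4.91.
From the momentum equation for a rectangular channel, y₂/y₁ = ½[√(1 + 8Fr₁²) − 1] = ½[√194.1 − 1] = 6.47.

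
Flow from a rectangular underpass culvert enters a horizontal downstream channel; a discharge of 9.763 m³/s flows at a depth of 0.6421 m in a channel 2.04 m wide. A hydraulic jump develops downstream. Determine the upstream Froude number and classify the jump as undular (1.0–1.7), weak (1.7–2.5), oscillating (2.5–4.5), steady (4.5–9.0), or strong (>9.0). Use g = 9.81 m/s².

q = Q/b = 9.763/2.04 = 4.786 m²/s; V₁ = q/y₁ = 7.453 m/s. Fr₁ = V₁/√(g·y₁) = 2.970.
Fr₁ = 2.970 lies in the oscillating range.

Fr₁ = 2.970; oscillating jump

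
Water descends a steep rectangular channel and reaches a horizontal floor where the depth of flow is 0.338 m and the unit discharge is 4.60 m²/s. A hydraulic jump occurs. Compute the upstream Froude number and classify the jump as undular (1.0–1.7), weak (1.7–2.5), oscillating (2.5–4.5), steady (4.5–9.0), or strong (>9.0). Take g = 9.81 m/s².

Fr₁ = 7.47; steady jump

V₁ = q/y₁ = 4.60/0.338 = 13.6 m/s. Fr₁ = V₁/√(g·y₁) = 13.6/√(9.81×0.338) = 7.47.
Fr₁ = 7.47 lies in the steady range.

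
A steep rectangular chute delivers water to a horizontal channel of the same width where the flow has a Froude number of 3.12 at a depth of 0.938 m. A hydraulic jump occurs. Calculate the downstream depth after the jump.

Fr₁ = 3.12 (given).
From the momentum equation for a rectangular channel, y₂/y₁ = ½[√(1 + 8Fr₁²) − 1] = ½[√78.88 − 1] = 3.94.
y₂ = 3.94 × 0.938 = 3.70 m.

y₂ = 3.70 m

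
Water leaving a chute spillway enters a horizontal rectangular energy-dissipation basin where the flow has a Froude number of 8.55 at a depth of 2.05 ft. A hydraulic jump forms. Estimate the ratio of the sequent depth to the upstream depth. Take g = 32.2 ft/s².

Fr₁ = 8.55 (given).
Sequent-depth ratio: y₂/y₁ = ½[√(1 + 8Fr₁²) − 1] = ½[√585.8 − 1] = 11.6.

y₂/y₁ = 11.6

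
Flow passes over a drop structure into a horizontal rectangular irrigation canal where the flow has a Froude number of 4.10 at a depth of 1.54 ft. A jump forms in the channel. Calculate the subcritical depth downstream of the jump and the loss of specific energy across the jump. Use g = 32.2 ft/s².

Fr₁ = 4.10 (given).
Sequent-depth ratio: y₂/y₁ = ½[√(1 + 8Fr₁²) − 1] = ½[√135.5 − 1] = 5.32.
y₂ = 5.32 × 1.54 = 8.19 ft.
Head loss: ΔE = (y₂ − y₁)³/(4y₁y₂) = (8.19 − 1.54)³/(4×1.54×8.19) = 294/50.5 = 5.83 ft.

y₂ = 8.19 ft; ΔE = 5.83 ft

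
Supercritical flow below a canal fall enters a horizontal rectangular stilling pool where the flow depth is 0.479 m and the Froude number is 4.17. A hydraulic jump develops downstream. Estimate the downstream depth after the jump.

Fr₁ = 4.17 (given).
From the momentum equation for a rectangular channel, y₂/y₁ = ½[√(1 + 8Fr₁²) − 1] = ½[√140.1 − 1] = 5.42.
y₂ = 5.42 × 0.479 = 2.60 m.

y₂ = 2.60 m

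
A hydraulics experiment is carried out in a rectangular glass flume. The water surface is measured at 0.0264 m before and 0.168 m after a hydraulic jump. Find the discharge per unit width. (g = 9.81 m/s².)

For a rectangular channel the momentum equation gives q² = ½·g·y₁·y₂·(y₁ + y₂) = ½×9.81×0.0264×0.168×0.194 = 0.00423.
q = √0.00423 = 0.0650 m²/s.

q = 0.0650 m²/s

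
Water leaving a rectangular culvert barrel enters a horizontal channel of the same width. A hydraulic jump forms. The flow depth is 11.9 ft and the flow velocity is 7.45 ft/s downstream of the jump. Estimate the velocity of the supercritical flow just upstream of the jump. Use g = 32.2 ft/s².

Fr₂ = V₂/√(g·y₂) = 7.45/√(32.2×11.9) = 0.381.
From the momentum equation (using Fr₂), y₁/y₂ = ½[√(1 + 8Fr₂²) − 1] = ½[√2.159 − 1] = 0.235.
y₁ = 0.235 × 11.9 = 2.79 ft.
V₁ = q/y₁ = 88.7/2.79 = 31.8 ft/s.

V₁ = 31.8 ft/s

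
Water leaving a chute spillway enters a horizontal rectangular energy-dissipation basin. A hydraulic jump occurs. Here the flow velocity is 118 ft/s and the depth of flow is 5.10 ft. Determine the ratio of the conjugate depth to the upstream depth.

y₂/y₁ = 12.5

Fr₁ = V₁/√(g·y₁) = 118/√(32.2×5.10) = 9.21.
By Bélanger, y₂/y₁ = ½[√(1 + 8Fr₁²) − 1] = ½[√679.3 − 1] = 12.5.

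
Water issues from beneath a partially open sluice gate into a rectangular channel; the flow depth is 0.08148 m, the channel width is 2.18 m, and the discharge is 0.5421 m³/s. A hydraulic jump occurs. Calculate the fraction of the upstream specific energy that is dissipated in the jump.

q = Q/b = 0.5421/2.18 = 0.2487 m²/s; V₁ = q/y₁ = 3.052 m/s. Fr₁ = V₁/√(g·y₁) = 3.414.
Bélanger equation: y₂/y₁ = ½[√(1 + 8Fr₁²) − 1] = ½[√94.221 − 1] = 4.353.
y₂ = 4.353 × 0.08148 = 0.3547 m.
E₁ = y₁ + V₁²/2g = 0.5562 m. ΔE = (y₂ − y₁)³/(4y₁y₂) = 0.1764 m. ΔE/E₁ = 0.1764/0.5562 = 0.317.

ΔE/E₁ = 0.317 (31.7%)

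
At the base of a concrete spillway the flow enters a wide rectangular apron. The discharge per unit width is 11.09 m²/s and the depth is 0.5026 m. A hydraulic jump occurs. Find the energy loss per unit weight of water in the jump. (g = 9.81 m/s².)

V₁ = q/y₁ = 11.09/0.5026 = 22.07 m/s. Fr₁ = V₁/√(g·y₁) = 22.07/√(9.81×0.5026) = 9.937.
Bélanger equation: y₂/y₁ = ½[√(1 + 8Fr₁²) − 1] = ½[√790.98 − 1] = 13.56.
y₂ = 13.56 × 0.5026 = 6.816 m.
V₂ = q/y₂ = 11.09/6.816 = 1.627 m/s. E₁ = y₁ + V₁²/2g = 25.32 m; E₂ = y₂ + V₂²/2g = 6.951 m. ΔE = E₁ − E₂ = 18.37 m.

ΔE = 18.37 m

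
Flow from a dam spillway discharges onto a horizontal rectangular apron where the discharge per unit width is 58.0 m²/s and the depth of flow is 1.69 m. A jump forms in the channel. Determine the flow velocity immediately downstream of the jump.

V₂ = 3.00 m/s

V₁ = q/y₁ = 58.0/1.69 = 34.3 m/s. Fr₁ = V₁/√(g·y₁) = 34.3/√(9.81×1.69) = 8.43.
By Bélanger, y₂/y₁ = ½[√(1 + 8Fr₁²) − 1] = ½[√569.4 − 1] = 11.4.
y₂ = 11.4 × 1.69 = 19.3 m.
V₂ = q/y₂ = 58.0/19.3 = 3.00 m/s.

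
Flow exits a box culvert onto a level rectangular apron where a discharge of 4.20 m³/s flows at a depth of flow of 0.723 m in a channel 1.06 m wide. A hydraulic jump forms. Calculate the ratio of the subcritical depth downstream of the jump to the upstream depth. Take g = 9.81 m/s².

q = Q/b = 4.20/1.06 = 3.96 m²/s; V₁ = q/y₁ = 5.48 m/s. Fr₁ = V₁/√(g·y₁) = 2.06.
Conjugate-depth relation: y₂/y₁ = ½[√(1 + 8Fr₁²) − 1] = ½[√34.88 − 1] = 2.45.

y₂/y₁ = 2.45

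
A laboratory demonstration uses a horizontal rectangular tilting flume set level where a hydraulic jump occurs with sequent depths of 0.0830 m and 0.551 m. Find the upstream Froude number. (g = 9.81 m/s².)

Fr₁ = 5.04

For a rectangular channel the momentum equation gives q² = ½·g·y₁·y₂·(y₁ + y₂) = ½×9.81×0.0830×0.551×0.634 = 0.142.
q = √0.142 = 0.377 m²/s.
V₁ = q/y₁ = 4.54 m/s; Fr₁ = V₁/√(g·y₁) = 5.04.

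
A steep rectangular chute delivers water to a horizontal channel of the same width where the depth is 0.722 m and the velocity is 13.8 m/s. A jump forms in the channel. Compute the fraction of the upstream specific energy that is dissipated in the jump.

Fr₁ = V₁/√(g·y₁) = 13.8/√(9.81×0.722) = 5.19.
Sequent-depth ratio: y₂/y₁ = ½[√(1 + 8Fr₁²) − 1] = ½[√216.1 − 1] = 6.85.
y₂ = 6.85 × 0.722 = 4.95 m.
E₁ = y₁ + V₁²/2g = 10.4 m. ΔE = (y₂ − y₁)³/(4y₁y₂) = 5.28 m. ΔE/E₁ = 5.28/10.4 = 0.506.

ΔE/E₁ = 0.506 (50.6%)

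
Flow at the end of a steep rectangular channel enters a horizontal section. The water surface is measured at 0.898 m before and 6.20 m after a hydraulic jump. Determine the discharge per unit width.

q = 13.9 m²/s

For a rectangular channel the momentum equation gives q² = ½·g·y₁·y₂·(y₁ + y₂) = ½×9.81×0.898×6.20×7.10 = 194.
q = √194 = 13.9 m²/s.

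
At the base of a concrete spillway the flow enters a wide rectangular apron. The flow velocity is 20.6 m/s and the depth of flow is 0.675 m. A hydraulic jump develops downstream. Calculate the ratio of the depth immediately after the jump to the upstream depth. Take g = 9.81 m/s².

y₂/y₁ = 10.8

Fr₁ = V₁/√(g·y₁) = 20.6/√(9.81×0.675) = 8.01.
Sequent-depth ratio: y₂/y₁ = ½[√(1 + 8Fr₁²) − 1] = ½[√513.7 − 1] = 10.8.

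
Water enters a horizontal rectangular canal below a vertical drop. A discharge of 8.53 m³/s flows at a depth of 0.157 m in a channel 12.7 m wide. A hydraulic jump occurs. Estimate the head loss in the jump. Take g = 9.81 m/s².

ΔE = 0.351 m

q = Q/b = 8.53/12.7 = 0.672 m²/s; V₁ = q/y₁ = 4.28 m/s. Fr₁ = V₁/√(g·y₁) = 3.45.
Conjugate-depth relation: y₂/y₁ = ½[√(1 + 8Fr₁²) − 1] = ½[√96.06 − 1] = 4.40.
y₂ = 4.40 × 0.157 = 0.691 m.
Head loss: ΔE = (y₂ − y₁)³/(4y₁y₂) = (0.691 − 0.157)³/(4×0.157×0.691) = 0.152/0.434 = 0.351 m.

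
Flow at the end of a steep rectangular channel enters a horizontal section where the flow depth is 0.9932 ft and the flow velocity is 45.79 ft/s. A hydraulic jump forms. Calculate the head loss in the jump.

Fr₁ = V₁/√(g·y₁) = 45.79/√(32.2×0.9932) = 8.097.
Bélanger equation: y₂/y₁ = ½[√(1 + 8Fr₁²) − 1] = ½[√525.49 − 1] = 10.96.
y₂ = 10.96 × 0.9932 = 10.89 ft.
Head loss: ΔE = (y₂ − y₁)³/(4y₁y₂) = (10.89 − 0.9932)³/(4×0.9932×10.89) = 968.6/43.25 = 22.39 ft.

ΔE = 22.39 ft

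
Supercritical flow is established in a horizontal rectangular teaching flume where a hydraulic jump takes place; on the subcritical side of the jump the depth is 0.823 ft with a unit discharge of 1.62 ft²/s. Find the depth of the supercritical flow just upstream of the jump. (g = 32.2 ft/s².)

V₂ = q/y₂ = 1.62/0.823 = 1.97 ft/s; Fr₂ = V₂/√(g·y₂) = 0.382.
The Bélanger relation is symmetric: y₁/y₂ = ½[√(1 + 8Fr₂²) − 1] = ½[√2.170 − 1] = 0.236.
y₁ = 0.236 × 0.823 = 0.195 ft.

y₁ = 0.195 ft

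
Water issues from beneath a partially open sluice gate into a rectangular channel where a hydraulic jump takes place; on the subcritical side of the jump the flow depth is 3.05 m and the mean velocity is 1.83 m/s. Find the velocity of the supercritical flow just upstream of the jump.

Fr₂ = V₂/√(g·y₂) = 1.83/√(9.81×3.05) = 0.335.
From the momentum equation (using Fr₂), y₁/y₂ = ½[√(1 + 8Fr₂²) − 1] = ½[√1.895 − 1] = 0.188.
y₁ = 0.188 × 3.05 = 0.575 m.
V₁ = q/y₁ = 5.58/0.575 = 9.71 m/s.

V₁ = 9.71 m/s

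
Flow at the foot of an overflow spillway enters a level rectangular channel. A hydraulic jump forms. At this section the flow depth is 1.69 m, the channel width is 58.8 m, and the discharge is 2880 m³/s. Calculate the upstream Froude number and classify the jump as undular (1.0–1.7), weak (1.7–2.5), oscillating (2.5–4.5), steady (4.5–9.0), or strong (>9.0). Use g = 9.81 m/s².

Fr₁ = 7.12; steady jump

q = Q/b = 2880/58.8 = 49.0 m²/s; V₁ = q/y₁ = 29.0 m/s. Fr₁ = V₁/√(g·y₁) = 7.12.
Fr₁ = 7.12 lies in the steady range.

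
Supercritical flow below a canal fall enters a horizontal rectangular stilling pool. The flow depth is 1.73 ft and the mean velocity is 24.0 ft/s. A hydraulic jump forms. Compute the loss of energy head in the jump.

ΔE = 3.09 ft

Fr₁ = V₁/√(g·y₁) = 24.0/√(32.2×1.73) = 3.22.
By Bélanger, y₂/y₁ = ½[√(1 + 8Fr₁²) − 1] = ½[√83.72 − 1] = 4.07.
y₂ = 4.07 × 1.73 = 7.05 ft.
q = V₁·y₁ = 24.0 × 1.73 = 41.5 ft²/s. V₂ = q/y₂ = 41.5/7.05 = 5.89 ft/s. E₁ = y₁ + V₁²/2g = 10.7 ft; E₂ = y₂ + V₂²/2g = 7.59 ft. ΔE = E₁ − E₂ = 3.09 ft.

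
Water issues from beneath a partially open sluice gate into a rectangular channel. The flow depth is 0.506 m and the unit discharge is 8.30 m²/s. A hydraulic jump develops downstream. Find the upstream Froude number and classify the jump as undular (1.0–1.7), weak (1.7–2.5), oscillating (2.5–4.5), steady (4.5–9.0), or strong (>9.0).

V₁ = q/y₁ = 8.30/0.506 = 16.4 m/s. Fr₁ = V₁/√(g·y₁) = 16.4/√(9.81×0.506) = 7.36.
Fr₁ = 7.36 lies in the steady range.

Fr₁ = 7.36; steady jump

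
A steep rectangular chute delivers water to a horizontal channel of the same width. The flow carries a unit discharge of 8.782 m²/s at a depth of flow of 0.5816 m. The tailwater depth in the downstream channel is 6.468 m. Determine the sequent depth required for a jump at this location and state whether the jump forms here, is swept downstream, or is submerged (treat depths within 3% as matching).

y₂ = 4.917 m; the jump is submerged

V₁ = q/y₁ = 8.782/0.5816 = 15.10 m/s. Fr₁ = V₁/√(g·y₁) = 15.10/√(9.81×0.5816) = 6.322.
Bélanger equation: y₂/y₁ = ½[√(1 + 8Fr₁²) − 1] = ½[√320.69 − 1] = 8.454.
y₂ = 8.454 × 0.5816 = 4.917 m.
Tailwater y_tw = 6.468 m: y_tw > y₂, so the jump is submerged.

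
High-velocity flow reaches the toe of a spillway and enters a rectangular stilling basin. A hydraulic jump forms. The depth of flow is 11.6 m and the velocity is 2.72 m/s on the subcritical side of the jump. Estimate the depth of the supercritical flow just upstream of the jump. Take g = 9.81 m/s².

Fr₂ = V₂/√(g·y₂) = 2.72/√(9.81×11.6) = 0.255.
From the momentum equation (using Fr₂), y₁/y₂ = ½[√(1 + 8Fr₂²) − 1] = ½[√1.520 − 1] = 0.116.
y₁ = 0.116 × 11.6 = 1.35 m.

y₁ = 1.35 m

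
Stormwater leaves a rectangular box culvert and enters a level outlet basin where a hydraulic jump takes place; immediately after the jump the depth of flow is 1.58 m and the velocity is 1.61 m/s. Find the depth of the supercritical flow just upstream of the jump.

y₁ = 0.418 m

Fr₂ = V₂/√(g·y₂) = 1.61/√(9.81×1.58) = 0.409.
The Bélanger relation is symmetric: y₁/y₂ = ½[√(1 + 8Fr₂²) − 1] = ½[√2.338 − 1] = 0.265.
y₁ = 0.265 × 1.58 = 0.418 m.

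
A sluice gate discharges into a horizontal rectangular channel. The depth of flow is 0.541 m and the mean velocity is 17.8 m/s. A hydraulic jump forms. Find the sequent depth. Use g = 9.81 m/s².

Fr₁ = V₁/√(g·y₁) = 17.8/√(9.81×0.541) = 7.73.
By Bélanger, y₂/y₁ = ½[√(1 + 8Fr₁²) − 1] = ½[√478.6 − 1] = 10.4.
y₂ = 10.4 × 0.541 = 5.65 m.

y₂ = 5.65 m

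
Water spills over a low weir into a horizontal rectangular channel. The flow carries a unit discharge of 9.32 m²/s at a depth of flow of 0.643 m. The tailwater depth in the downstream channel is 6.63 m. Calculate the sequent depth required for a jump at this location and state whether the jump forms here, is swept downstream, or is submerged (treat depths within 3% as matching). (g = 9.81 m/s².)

V₁ = q/y₁ = 9.32/0.643 = 14.5 m/s. Fr₁ = V₁/√(g·y₁) = 14.5/√(9.81×0.643) = 5.77.
By Bélanger, y₂/y₁ = ½[√(1 + 8Fr₁²) − 1] = ½[√267.5 − 1] = 7.68.
y₂ = 7.68 × 0.643 = 4.94 m.
Tailwater y_tw = 6.63 m: y_tw > y₂, so the jump is submerged.

y₂ = 4.94 m; the jump is submerged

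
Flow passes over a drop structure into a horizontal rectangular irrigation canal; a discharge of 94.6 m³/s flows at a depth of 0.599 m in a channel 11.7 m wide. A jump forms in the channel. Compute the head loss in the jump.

q = Q/b = 94.6/11.7 = 8.09 m²/s; V₁ = q/y₁ = 13.5 m/s. Fr₁ = V₁/√(g·y₁) = 5.57.
Bélanger equation: y₂/y₁ = ½[√(1 + 8Fr₁²) − 1] = ½[√249.1 − 1] = 7.39.
y₂ = 7.39 × 0.599 = 4.43 m.
Head loss: ΔE = (y₂ − y₁)³/(4y₁y₂) = (4.43 − 0.599)³/(4×0.599×4.43) = 56.1/10.6 = 5.29 m.

ΔE = 5.29 m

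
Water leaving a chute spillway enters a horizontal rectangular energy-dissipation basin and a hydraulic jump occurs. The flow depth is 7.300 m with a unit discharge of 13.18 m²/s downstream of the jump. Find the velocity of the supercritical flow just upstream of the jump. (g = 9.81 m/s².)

V₁ = 21.50 m/s

V₂ = q/y₂ = 13.18/7.300 = 1.805 m/s; Fr₂ = V₂/√(g·y₂) = 0.2134.
Since the conjugate-depth ratio holds either way, y₁/y₂ = ½[√(1 + 8Fr₂²) − 1] = ½[√1.3642 − 1] = 0.08398.
y₁ = 0.08398 × 7.300 = 0.6131 m.
V₁ = q/y₁ = 13.18/0.6131 = 21.50 m/s.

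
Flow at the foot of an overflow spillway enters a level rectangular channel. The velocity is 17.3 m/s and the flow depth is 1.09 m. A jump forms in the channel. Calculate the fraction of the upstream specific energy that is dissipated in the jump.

ΔE/E₁ = 0.514 (51.4%)

Fr₁ = V₁/√(g·y₁) = 17.3/√(9.81×1.09) = 5.29.
Conjugate-depth relation: y₂/y₁ = ½[√(1 + 8Fr₁²) − 1] = ½[√224.9 − 1] = 7.00.
y₂ = 7.00 × 1.09 = 7.63 m.
E₁ = y₁ + V₁²/2g = 16.3 m. ΔE = (y₂ − y₁)³/(4y₁y₂) = 8.40 m. ΔE/E₁ = 8.40/16.3 = 0.514.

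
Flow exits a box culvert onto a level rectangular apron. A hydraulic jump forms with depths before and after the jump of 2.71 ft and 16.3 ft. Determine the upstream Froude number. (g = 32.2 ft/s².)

Fr₁ = 4.59

For a rectangular channel the momentum equation gives q² = ½·g·y₁·y₂·(y₁ + y₂) = ½×32.2×2.71×16.3×19.0 = 13520.
q = √13520 = 116 ft²/s.
V₁ = q/y₁ = 42.9 ft/s; Fr₁ = V₁/√(g·y₁) = 4.59.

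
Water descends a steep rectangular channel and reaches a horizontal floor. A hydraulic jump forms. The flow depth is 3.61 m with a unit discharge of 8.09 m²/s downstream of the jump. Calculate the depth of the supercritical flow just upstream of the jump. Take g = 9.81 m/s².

y₁ = 0.832 m

V₂ = q/y₂ = 8.09/3.61 = 2.24 m/s; Fr₂ = V₂/√(g·y₂) = 0.377.
Applying the sequent-depth relation in reverse, y₁/y₂ = ½[√(1 + 8Fr₂²) − 1] = ½[√2.134 − 1] = 0.230.
y₁ = 0.230 × 3.61 = 0.832 m.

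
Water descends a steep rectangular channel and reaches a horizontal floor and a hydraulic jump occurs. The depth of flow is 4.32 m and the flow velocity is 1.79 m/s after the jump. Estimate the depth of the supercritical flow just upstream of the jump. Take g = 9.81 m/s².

Fr₂ = V₂/√(g·y₂) = 1.79/√(9.81×4.32) = 0.275.
Applying the sequent-depth relation in reverse, y₁/y₂ = ½[√(1 + 8Fr₂²) − 1] = ½[√1.605 − 1] = 0.133.
y₁ = 0.133 × 4.32 = 0.576 m.

y₁ = 0.576 m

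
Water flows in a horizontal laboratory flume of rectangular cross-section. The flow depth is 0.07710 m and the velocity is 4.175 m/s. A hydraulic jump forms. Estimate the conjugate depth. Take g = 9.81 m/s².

Fr₁ = V₁/√(g·y₁) = 4.175/√(9.81×0.07710) = 4.801.
By Bélanger, y₂/y₁ = ½[√(1 + 8Fr₁²) − 1] = ½[√185.37 − 1] = 6.307.
y₂ = 6.307 × 0.07710 = 0.4863 m.

y₂ = 0.4863 m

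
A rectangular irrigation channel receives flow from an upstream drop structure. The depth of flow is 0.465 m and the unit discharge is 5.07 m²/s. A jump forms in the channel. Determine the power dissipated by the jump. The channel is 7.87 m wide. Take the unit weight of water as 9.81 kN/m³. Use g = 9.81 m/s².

P = 1275 kW

V₁ = q/y₁ = 5.07/0.465 = 10.9 m/s. Fr₁ = V₁/√(g·y₁) = 10.9/√(9.81×0.465) = 5.10.
Sequent-depth ratio: y₂/y₁ = ½[√(1 + 8Fr₁²) − 1] = ½[√209.5 − 1] = 6.74.
y₂ = 6.74 × 0.465 = 3.13 m.
Head loss: ΔE = (y₂ − y₁)³/(4y₁y₂) = (3.13 − 0.465)³/(4×0.465×3.13) = 19.0/5.83 = 3.26 m.
Q = q·b = 5.07 × 7.87 = 39.9 m³/s. P = γ·Q·ΔE = 9.81 × 39.9 × 3.26 = 1275 kW.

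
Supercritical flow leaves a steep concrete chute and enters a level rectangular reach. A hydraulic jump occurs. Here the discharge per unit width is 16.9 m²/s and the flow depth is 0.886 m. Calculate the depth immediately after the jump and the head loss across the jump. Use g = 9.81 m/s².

y₂ = 7.68 m; ΔE = 11.5 m

V₁ = q/y₁ = 16.9/0.886 = 19.1 m/s. Fr₁ = V₁/√(g·y₁) = 19.1/√(9.81×0.886) = 6.47.
Sequent-depth ratio: y₂/y₁ = ½[√(1 + 8Fr₁²) − 1] = ½[√335.9 − 1] = 8.66.
y₂ = 8.66 × 0.886 = 7.68 m.
Head loss: ΔE = (y₂ − y₁)³/(4y₁y₂) = (7.68 − 0.886)³/(4×0.886×7.68) = 313/27.2 = 11.5 m.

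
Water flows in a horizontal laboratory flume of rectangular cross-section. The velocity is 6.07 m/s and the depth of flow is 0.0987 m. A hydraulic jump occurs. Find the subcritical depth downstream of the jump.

y₂ = 0.813 m

Fr₁ = V₁/√(g·y₁) = 6.07/√(9.81×0.0987) = 6.17.
Conjugate-depth relation: y₂/y₁ = ½[√(1 + 8Fr₁²) − 1] = ½[√305.4 − 1] = 8.24.
y₂ = 8.24 × 0.0987 = 0.813 m.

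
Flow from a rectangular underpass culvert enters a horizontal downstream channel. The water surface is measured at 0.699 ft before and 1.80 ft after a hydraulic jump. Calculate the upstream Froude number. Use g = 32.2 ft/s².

Fr₁ = 2.15

For a rectangular channel the momentum equation gives q² = ½·g·y₁·y₂·(y₁ + y₂) = ½×32.2×0.699×1.80×2.50 = 50.6.
q = √50.6 = 7.11 ft²/s.
V₁ = q/y₁ = 10.2 ft/s; Fr₁ = V₁/√(g·y₁) = 2.15.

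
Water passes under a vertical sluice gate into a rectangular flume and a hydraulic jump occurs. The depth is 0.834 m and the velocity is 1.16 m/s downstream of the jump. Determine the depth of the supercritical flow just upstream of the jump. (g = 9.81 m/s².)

y₁ = 0.218 m

Fr₂ = V₂/√(g·y₂) = 1.16/√(9.81×0.834) = 0.406.
Since the conjugate-depth ratio holds either way, y₁/y₂ = ½[√(1 + 8Fr₂²) − 1] = ½[√2.316 − 1] = 0.261.
y₁ = 0.261 × 0.834 = 0.218 m.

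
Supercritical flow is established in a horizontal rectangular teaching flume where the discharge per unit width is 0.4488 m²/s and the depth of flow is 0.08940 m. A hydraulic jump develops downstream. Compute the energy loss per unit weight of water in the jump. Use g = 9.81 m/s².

V₁ = q/y₁ = 0.4488/0.08940 = 5.020 m/s. Fr₁ = V₁/√(g·y₁) = 5.020/√(9.81×0.08940) = 5.361.
Bélanger equation: y₂/y₁ = ½[√(1 + 8Fr₁²) − 1] = ½[√230.89 − 1] = 7.097.
y₂ = 7.097 × 0.08940 = 0.6345 m.
V₂ = q/y₂ = 0.4488/0.6345 = 0.7073 m/s. E₁ = y₁ + V₁²/2g = 1.374 m; E₂ = y₂ + V₂²/2g = 0.6600 m. ΔE = E₁ − E₂ = 0.7139 m.

ΔE = 0.7139 m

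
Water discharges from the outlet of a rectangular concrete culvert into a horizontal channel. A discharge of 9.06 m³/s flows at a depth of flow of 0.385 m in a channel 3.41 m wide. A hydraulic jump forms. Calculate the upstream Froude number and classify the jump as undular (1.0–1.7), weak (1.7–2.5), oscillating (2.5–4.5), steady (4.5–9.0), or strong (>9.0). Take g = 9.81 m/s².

Fr₁ = 3.55; oscillating jump

q = Q/b = 9.06/3.41 = 2.66 m²/s; V₁ = q/y₁ = 6.90 m/s. Fr₁ = V₁/√(g·y₁) = 3.55.
Fr₁ = 3.55 lies in the oscillating range.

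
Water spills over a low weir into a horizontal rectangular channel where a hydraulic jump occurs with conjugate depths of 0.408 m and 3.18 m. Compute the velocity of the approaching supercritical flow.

V₁ = 11.7 m/s

For a rectangular channel the momentum equation gives q² = ½·g·y₁·y₂·(y₁ + y₂) = ½×9.81×0.408×3.18×3.59 = 22.8.
q = √22.8 = 4.78 m²/s.
V₁ = q/y₁ = 4.78/0.408 = 11.7 m/s.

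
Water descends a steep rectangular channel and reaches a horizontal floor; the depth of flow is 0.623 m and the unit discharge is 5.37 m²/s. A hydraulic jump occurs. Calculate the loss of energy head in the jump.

V₁ = q/y₁ = 5.37/0.623 = 8.62 m/s. Fr₁ = V₁/√(g·y₁) = 8.62/√(9.81×0.623) = 3.49.
From the momentum equation for a rectangular channel, y₂/y₁ = ½[√(1 + 8Fr₁²) − 1] = ½[√98.25 − 1] = 4.46.
y₂ = 4.46 × 0.623 = 2.78 m.
Head loss: ΔE = (y₂ − y₁)³/(4y₁y₂) = (2.78 − 0.623)³/(4×0.623×2.78) = 9.98/6.92 = 1.44 m.

ΔE = 1.44 m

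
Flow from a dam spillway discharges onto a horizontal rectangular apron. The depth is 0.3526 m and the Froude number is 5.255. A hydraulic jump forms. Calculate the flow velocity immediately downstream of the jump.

Fr₁ = 5.255 (given).
Bélanger equation: y₂/y₁ = ½[√(1 + 8Fr₁²) − 1] = ½[√221.92 − 1] = 6.948.
y₂ = 6.948 × 0.3526 = 2.450 m.
V₁ = Fr₁·√(g·y₁) = 5.255×√(9.81×0.3526) = 9.773 m/s; q = V₁·y₁ = 3.446 m²/s.
V₂ = q/y₂ = 3.446/2.450 = 1.407 m/s.

V₂ = 1.407 m/s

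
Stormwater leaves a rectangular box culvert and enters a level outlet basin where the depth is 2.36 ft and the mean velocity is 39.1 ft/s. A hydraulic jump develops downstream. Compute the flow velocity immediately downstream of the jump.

V₂ = 6.67 ft/s

Fr₁ = V₁/√(g·y₁) = 39.1/√(32.2×2.36) = 4.49.
Conjugate-depth relation: y₂/y₁ = ½[√(1 + 8Fr₁²) − 1] = ½[√161.9 − 1] = 5.86.
y₂ = 5.86 × 2.36 = 13.8 ft.
q = V₁·y₁ = 39.1 × 2.36 = 92.3 ft²/s.
V₂ = q/y₂ = 92.3/13.8 = 6.67 ft/s.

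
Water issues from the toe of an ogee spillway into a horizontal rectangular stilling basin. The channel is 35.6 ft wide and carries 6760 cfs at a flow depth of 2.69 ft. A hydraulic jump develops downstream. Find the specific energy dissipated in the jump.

ΔE = 51.8 ft

q = Q/b = 6760/35.6 = 190 ft²/s; V₁ = q/y₁ = 70.6 ft/s. Fr₁ = V₁/√(g·y₁) = 7.58.
Bélanger equation: y₂/y₁ = ½[√(1 + 8Fr₁²) − 1] = ½[√461.2 − 1] = 10.2.
y₂ = 10.2 × 2.69 = 27.5 ft.
V₂ = q/y₂ = 190/27.5 = 6.89 ft/s. E₁ = y₁ + V₁²/2g = 80.1 ft; E₂ = y₂ + V₂²/2g = 28.3 ft. ΔE = E₁ − E₂ = 51.8 ft.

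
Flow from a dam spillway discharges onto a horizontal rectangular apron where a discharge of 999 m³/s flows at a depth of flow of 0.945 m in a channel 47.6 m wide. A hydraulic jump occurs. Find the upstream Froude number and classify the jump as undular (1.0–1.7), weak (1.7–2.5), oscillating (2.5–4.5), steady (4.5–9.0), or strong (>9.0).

Fr₁ = 7.29; steady jump

q = Q/b = 999/47.6 = 21.0 m²/s; V₁ = q/y₁ = 22.2 m/s. Fr₁ = V₁/√(g·y₁) = 7.29.
Fr₁ = 7.29 lies in the steady range.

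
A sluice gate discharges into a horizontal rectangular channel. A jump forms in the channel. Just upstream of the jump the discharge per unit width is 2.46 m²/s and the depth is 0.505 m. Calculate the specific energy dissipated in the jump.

V₁ = q/y₁ = 2.46/0.505 = 4.87 m/s. Fr₁ = V₁/√(g·y₁) = 4.87/√(9.81×0.505) = 2.19.
Conjugate-depth relation: y₂/y₁ = ½[√(1 + 8Fr₁²) − 1] = ½[√39.32 − 1] = 2.64.
y₂ = 2.64 × 0.505 = 1.33 m.
Head loss: ΔE = (y₂ − y₁)³/(4y₁y₂) = (1.33 − 0.505)³/(4×0.505×1.33) = 0.563/2.69 = 0.209 m.

ΔE = 0.209 m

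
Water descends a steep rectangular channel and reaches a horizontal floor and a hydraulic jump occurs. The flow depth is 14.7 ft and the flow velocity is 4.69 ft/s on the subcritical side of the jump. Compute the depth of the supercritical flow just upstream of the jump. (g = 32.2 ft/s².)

y₁ = 1.26 ft

Fr₂ = V₂/√(g·y₂) = 4.69/√(32.2×14.7) = 0.216.
Applying the sequent-depth relation in reverse, y₁/y₂ = ½[√(1 + 8Fr₂²) − 1] = ½[√1.372 − 1] = 0.0856.
y₁ = 0.0856 × 14.7 = 1.26 ft.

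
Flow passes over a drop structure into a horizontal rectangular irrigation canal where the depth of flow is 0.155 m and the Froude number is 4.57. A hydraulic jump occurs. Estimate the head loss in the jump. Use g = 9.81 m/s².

Fr₁ = 4.57 (given).
Conjugate-depth relation: y₂/y₁ = ½[√(1 + 8Fr₁²) − 1] = ½[√168.1 − 1] = 5.98.
y₂ = 5.98 × 0.155 = 0.927 m.
V₁ = Fr₁·√(g·y₁) = 4.57×√(9.81×0.155) = 5.64 m/s; q = V₁·y₁ = 0.873 m²/s. V₂ = q/y₂ = 0.873/0.927 = 0.942 m/s. E₁ = y₁ + V₁²/2g = 1.77 m; E₂ = y₂ + V₂²/2g = 0.972 m. ΔE = E₁ − E₂ = 0.801 m.

ΔE = 0.801 m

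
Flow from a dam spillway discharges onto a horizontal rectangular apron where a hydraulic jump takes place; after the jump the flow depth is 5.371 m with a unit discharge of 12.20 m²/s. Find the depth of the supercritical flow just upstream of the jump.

V₂ = q/y₂ = 12.20/5.371 = 2.271 m/s; Fr₂ = V₂/√(g·y₂) = 0.3129.
Since the conjugate-depth ratio holds either way, y₁/y₂ = ½[√(1 + 8Fr₂²) − 1] = ½[√1.7834 − 1] = 0.1677.
y₁ = 0.1677 × 5.371 = 0.9008 m.

y₁ = 0.9008 m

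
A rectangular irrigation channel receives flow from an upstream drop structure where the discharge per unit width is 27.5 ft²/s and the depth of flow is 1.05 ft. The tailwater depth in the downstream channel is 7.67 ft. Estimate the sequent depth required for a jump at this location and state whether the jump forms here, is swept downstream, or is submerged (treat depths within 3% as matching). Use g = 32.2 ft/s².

y₂ = 6.18 ft; the jump is submerged

V₁ = q/y₁ = 27.5/1.05 = 26.2 ft/s. Fr₁ = V₁/√(g·y₁) = 26.2/√(32.2×1.05) = 4.50.
Conjugate-depth relation: y₂/y₁ = ½[√(1 + 8Fr₁²) − 1] = ½[√163.3 − 1] = 5.89.
y₂ = 5.89 × 1.05 = 6.18 ft.
Tailwater y_tw = 7.67 ft: y_tw > y₂, so the jump is submerged.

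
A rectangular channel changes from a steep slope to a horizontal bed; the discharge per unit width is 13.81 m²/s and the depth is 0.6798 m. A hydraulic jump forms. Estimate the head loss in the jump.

ΔE = 14.30 m

V₁ = q/y₁ = 13.81/0.6798 = 20.31 m/s. Fr₁ = V₁/√(g·y₁) = 20.31/√(9.81×0.6798) = 7.867.
Sequent-depth ratio: y₂/y₁ = ½[√(1 + 8Fr₁²) − 1] = ½[√496.07 − 1] = 10.64.
y₂ = 10.64 × 0.6798 = 7.231 m.
Head loss: ΔE = (y₂ − y₁)³/(4y₁y₂) = (7.231 − 0.6798)³/(4×0.6798×7.231) = 281.1/19.66 = 14.30 m.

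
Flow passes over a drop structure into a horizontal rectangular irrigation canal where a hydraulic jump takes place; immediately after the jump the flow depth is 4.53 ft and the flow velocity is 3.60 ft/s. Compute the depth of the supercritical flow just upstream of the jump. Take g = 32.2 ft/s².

Fr₂ = V₂/√(g·y₂) = 3.60/√(32.2×4.53) = 0.298.
Since the conjugate-depth ratio holds either way, y₁/y₂ = ½[√(1 + 8Fr₂²) − 1] = ½[√1.711 − 1] = 0.154.
y₁ = 0.154 × 4.53 = 0.698 ft.

y₁ = 0.698 ft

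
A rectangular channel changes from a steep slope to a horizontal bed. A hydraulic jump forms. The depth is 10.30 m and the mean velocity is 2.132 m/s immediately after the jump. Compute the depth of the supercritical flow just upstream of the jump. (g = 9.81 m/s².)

Fr₂ = V₂/√(g·y₂) = 2.132/√(9.81×10.30) = 0.2121.
From the momentum equation (using Fr₂), y₁/y₂ = ½[√(1 + 8Fr₂²) − 1] = ½[√1.3599 − 1] = 0.08307.
y₁ = 0.08307 × 10.30 = 0.8556 m.

y₁ = 0.8556 m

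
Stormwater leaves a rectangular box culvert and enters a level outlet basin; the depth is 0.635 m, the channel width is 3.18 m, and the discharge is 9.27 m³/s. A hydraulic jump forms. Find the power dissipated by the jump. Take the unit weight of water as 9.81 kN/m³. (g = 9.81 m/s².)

q = Q/b = 9.27/3.18 = 2.92 m²/s; V₁ = q/y₁ = 4.59 m/s. Fr₁ = V₁/√(g·y₁) = 1.84.
Conjugate-depth relation: y₂/y₁ = ½[√(1 + 8Fr₁²) − 1] = ½[√28.06 − 1] = 2.15.
y₂ = 2.15 × 0.635 = 1.36 m.
Head loss: ΔE = (y₂ − y₁)³/(4y₁y₂) = (1.36 − 0.635)³/(4×0.635×1.36) = 0.388/3.47 = 0.112 m.
P = γ·Q·ΔE = 9.81 × 9.27 × 0.112 = 10.2 kW.

P = 10.2 kW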